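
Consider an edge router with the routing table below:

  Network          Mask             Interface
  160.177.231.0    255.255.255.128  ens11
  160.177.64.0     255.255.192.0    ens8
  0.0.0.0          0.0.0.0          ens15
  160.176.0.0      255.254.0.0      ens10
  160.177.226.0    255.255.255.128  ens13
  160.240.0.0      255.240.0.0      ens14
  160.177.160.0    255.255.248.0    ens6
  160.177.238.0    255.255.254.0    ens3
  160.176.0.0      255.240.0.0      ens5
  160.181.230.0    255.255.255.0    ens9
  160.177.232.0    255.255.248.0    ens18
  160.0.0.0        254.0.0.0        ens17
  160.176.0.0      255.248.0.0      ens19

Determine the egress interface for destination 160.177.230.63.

Routes whose prefix contains 160.177.230.63:
  0.0.0.0/0 (default, matches everything) -> ens15
  160.0.0.0/7 (160.0.0.0 - 161.255.255.255) -> ens17
  160.176.0.0/12 (160.176.0.0 - 160.191.255.255) -> ens5
  160.176.0.0/13 (160.176.0.0 - 160.183.255.255) -> ens19
  160.176.0.0/15 (160.176.0.0 - 160.177.255.255) -> ens10
More-specific entries that do NOT match:
  160.177.231.0/25 (160.177.231.0 - 160.177.231.127) does not contain 160.177.230.63
  160.177.226.0/25 (160.177.226.0 - 160.177.226.127) does not contain 160.177.230.63
  160.181.230.0/24 (160.181.230.0 - 160.181.230.255) does not contain 160.177.230.63
  160.177.238.0/23 (160.177.238.0 - 160.177.239.255) does not contain 160.177.230.63
  160.177.160.0/21 (160.177.160.0 - 160.177.167.255) does not contain 160.177.230.63
  160.177.232.0/21 (160.177.232.0 - 160.177.239.255) does not contain 160.177.230.63
  160.177.64.0/18 (160.177.64.0 - 160.177.127.255) does not contain 160.177.230.63
Longest matching prefix is /15 -> interface ens10.

ens10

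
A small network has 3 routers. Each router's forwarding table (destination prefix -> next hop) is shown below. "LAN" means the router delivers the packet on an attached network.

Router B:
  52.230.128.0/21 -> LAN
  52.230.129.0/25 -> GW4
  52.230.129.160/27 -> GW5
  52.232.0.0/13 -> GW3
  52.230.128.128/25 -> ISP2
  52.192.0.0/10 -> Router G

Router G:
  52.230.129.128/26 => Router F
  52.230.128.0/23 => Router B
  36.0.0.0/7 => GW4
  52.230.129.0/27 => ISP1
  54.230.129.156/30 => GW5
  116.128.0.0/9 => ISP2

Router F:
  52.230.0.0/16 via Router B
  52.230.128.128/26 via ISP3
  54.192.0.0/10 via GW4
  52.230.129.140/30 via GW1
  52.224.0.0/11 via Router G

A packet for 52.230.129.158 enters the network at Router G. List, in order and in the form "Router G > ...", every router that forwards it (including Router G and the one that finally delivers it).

Router G > Router F > Router B

At Router G: longest match for 52.230.129.158 is 52.230.129.128/26 -> Router F
At Router F: longest match for 52.230.129.158 is 52.230.0.0/16 -> Router B
At Router B: longest match for 52.230.129.158 is 52.230.128.0/21 -> LAN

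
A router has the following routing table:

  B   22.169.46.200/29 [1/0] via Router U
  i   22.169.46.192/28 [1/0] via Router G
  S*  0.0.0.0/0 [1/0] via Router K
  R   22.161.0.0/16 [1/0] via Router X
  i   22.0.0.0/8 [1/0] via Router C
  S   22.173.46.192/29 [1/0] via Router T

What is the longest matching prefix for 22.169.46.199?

22.169.46.192/28

Entries matching 22.169.46.199:
  0.0.0.0/0 (default, matches everything)
  22.0.0.0/8 (22.0.0.0 - 22.255.255.255)
  22.169.46.192/28 (22.169.46.192 - 22.169.46.207)
Most specific is 22.169.46.192/28.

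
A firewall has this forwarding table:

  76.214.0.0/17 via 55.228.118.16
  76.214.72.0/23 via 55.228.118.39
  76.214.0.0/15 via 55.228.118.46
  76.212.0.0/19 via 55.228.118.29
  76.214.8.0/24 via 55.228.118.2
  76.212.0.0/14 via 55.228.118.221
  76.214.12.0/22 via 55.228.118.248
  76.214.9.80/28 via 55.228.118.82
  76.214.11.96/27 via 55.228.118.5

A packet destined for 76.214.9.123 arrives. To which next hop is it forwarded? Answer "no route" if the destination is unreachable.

55.228.118.16

Routes whose prefix contains 76.214.9.123:
  76.212.0.0/14 (76.212.0.0 - 76.215.255.255) -> 55.228.118.221
  76.214.0.0/15 (76.214.0.0 - 76.215.255.255) -> 55.228.118.46
  76.214.0.0/17 (76.214.0.0 - 76.214.127.255) -> 55.228.118.16
More-specific entries that do NOT match:
  76.214.9.80/28 (76.214.9.80 - 76.214.9.95) does not contain 76.214.9.123
  76.214.11.96/27 (76.214.11.96 - 76.214.11.127) does not contain 76.214.9.123
  76.214.8.0/24 (76.214.8.0 - 76.214.8.255) does not contain 76.214.9.123
  76.214.72.0/23 (76.214.72.0 - 76.214.73.255) does not contain 76.214.9.123
  76.214.12.0/22 (76.214.12.0 - 76.214.15.255) does not contain 76.214.9.123
  76.212.0.0/19 (76.212.0.0 - 76.212.31.255) does not contain 76.214.9.123
Longest matching prefix is /17 -> next hop 55.228.118.16.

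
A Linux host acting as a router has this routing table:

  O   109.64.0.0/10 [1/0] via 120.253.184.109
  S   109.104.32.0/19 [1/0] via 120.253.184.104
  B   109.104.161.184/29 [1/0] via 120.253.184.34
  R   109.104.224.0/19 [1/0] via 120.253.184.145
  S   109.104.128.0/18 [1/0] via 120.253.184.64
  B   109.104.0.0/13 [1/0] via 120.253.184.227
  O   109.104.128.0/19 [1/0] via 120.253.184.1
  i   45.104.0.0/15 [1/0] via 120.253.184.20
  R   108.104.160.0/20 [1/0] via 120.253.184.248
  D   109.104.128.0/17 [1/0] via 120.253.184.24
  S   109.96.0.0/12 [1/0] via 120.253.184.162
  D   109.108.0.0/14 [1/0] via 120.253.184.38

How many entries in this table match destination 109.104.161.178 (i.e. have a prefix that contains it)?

Prefixes containing 109.104.161.178:
  109.64.0.0/10 (109.64.0.0 - 109.127.255.255)
  109.96.0.0/12 (109.96.0.0 - 109.111.255.255)
  109.104.0.0/13 (109.104.0.0 - 109.111.255.255)
  109.104.128.0/17 (109.104.128.0 - 109.104.255.255)
  109.104.128.0/18 (109.104.128.0 - 109.104.191.255)
Total matching entries: 5.

5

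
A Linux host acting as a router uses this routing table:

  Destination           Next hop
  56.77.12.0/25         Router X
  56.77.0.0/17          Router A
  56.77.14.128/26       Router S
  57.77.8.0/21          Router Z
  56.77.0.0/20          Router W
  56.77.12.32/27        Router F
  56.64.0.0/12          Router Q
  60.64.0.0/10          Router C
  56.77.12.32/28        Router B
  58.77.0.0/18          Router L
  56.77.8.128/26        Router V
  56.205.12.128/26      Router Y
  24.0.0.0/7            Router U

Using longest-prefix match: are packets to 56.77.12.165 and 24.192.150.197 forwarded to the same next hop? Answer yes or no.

56.77.12.165: longest match 56.77.0.0/20 -> Router W
24.192.150.197: longest match 24.0.0.0/7 -> Router U

no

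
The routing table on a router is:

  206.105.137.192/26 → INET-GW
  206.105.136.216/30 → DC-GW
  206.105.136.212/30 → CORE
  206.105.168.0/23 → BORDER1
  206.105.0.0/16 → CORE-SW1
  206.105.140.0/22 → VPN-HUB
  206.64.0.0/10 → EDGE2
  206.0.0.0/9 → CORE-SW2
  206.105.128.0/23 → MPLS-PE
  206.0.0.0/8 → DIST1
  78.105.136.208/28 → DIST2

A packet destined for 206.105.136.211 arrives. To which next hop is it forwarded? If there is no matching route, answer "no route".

Routes whose prefix contains 206.105.136.211:
  206.0.0.0/8 (206.0.0.0 - 206.255.255.255) -> DIST1
  206.0.0.0/9 (206.0.0.0 - 206.127.255.255) -> CORE-SW2
  206.64.0.0/10 (206.64.0.0 - 206.127.255.255) -> EDGE2
  206.105.0.0/16 (206.105.0.0 - 206.105.255.255) -> CORE-SW1
More-specific entries that do NOT match:
  206.105.136.216/30 (206.105.136.216 - 206.105.136.219) does not contain 206.105.136.211
  206.105.136.212/30 (206.105.136.212 - 206.105.136.215) does not contain 206.105.136.211
  78.105.136.208/28 (78.105.136.208 - 78.105.136.223) does not contain 206.105.136.211
  206.105.137.192/26 (206.105.137.192 - 206.105.137.255) does not contain 206.105.136.211
  206.105.168.0/23 (206.105.168.0 - 206.105.169.255) does not contain 206.105.136.211
  206.105.128.0/23 (206.105.128.0 - 206.105.129.255) does not contain 206.105.136.211
  206.105.140.0/22 (206.105.140.0 - 206.105.143.255) does not contain 206.105.136.211
Longest matching prefix is /16 -> next hop CORE-SW1.

CORE-SW1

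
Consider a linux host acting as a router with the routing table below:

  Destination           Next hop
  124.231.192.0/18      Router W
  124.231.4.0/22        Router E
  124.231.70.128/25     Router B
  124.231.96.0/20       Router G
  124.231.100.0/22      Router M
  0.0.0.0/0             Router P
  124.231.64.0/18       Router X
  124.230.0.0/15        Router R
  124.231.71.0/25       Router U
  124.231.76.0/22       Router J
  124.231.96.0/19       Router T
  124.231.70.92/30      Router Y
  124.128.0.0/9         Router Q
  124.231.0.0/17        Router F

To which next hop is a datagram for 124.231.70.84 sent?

Router X

Routes whose prefix contains 124.231.70.84:
  0.0.0.0/0 (default, matches everything) -> Router P
  124.128.0.0/9 (124.128.0.0 - 124.255.255.255) -> Router Q
  124.230.0.0/15 (124.230.0.0 - 124.231.255.255) -> Router R
  124.231.0.0/17 (124.231.0.0 - 124.231.127.255) -> Router F
  124.231.64.0/18 (124.231.64.0 - 124.231.127.255) -> Router X
More-specific entries that do NOT match:
  124.231.70.92/30 (124.231.70.92 - 124.231.70.95) does not contain 124.231.70.84
  124.231.70.128/25 (124.231.70.128 - 124.231.70.255) does not contain 124.231.70.84
  124.231.71.0/25 (124.231.71.0 - 124.231.71.127) does not contain 124.231.70.84
  124.231.4.0/22 (124.231.4.0 - 124.231.7.255) does not contain 124.231.70.84
  124.231.100.0/22 (124.231.100.0 - 124.231.103.255) does not contain 124.231.70.84
  124.231.76.0/22 (124.231.76.0 - 124.231.79.255) does not contain 124.231.70.84
  124.231.96.0/20 (124.231.96.0 - 124.231.111.255) does not contain 124.231.70.84
  124.231.96.0/19 (124.231.96.0 - 124.231.127.255) does not contain 124.231.70.84
Longest matching prefix is /18 -> next hop Router X.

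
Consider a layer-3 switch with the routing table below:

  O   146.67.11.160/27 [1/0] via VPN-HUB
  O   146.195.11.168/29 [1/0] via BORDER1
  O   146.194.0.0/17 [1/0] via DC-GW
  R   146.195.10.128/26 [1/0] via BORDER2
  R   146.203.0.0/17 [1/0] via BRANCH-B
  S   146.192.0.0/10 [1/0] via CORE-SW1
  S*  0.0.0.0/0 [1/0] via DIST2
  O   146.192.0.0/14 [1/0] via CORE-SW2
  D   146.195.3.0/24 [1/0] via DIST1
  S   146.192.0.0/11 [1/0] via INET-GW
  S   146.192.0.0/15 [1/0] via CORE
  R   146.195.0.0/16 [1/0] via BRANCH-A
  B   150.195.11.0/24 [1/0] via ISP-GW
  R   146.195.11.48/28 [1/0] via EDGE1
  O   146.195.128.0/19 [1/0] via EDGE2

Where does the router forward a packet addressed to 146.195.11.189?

Routes whose prefix contains 146.195.11.189:
  0.0.0.0/0 (default, matches everything) -> DIST2
  146.192.0.0/10 (146.192.0.0 - 146.255.255.255) -> CORE-SW1
  146.192.0.0/11 (146.192.0.0 - 146.223.255.255) -> INET-GW
  146.192.0.0/14 (146.192.0.0 - 146.195.255.255) -> CORE-SW2
  146.195.0.0/16 (146.195.0.0 - 146.195.255.255) -> BRANCH-A
More-specific entries that do NOT match:
  146.195.11.168/29 (146.195.11.168 - 146.195.11.175) does not contain 146.195.11.189
  146.195.11.48/28 (146.195.11.48 - 146.195.11.63) does not contain 146.195.11.189
  146.67.11.160/27 (146.67.11.160 - 146.67.11.191) does not contain 146.195.11.189
  146.195.10.128/26 (146.195.10.128 - 146.195.10.191) does not contain 146.195.11.189
  146.195.3.0/24 (146.195.3.0 - 146.195.3.255) does not contain 146.195.11.189
  150.195.11.0/24 (150.195.11.0 - 150.195.11.255) does not contain 146.195.11.189
  146.195.128.0/19 (146.195.128.0 - 146.195.159.255) does not contain 146.195.11.189
  146.194.0.0/17 (146.194.0.0 - 146.194.127.255) does not contain 146.195.11.189
  146.203.0.0/17 (146.203.0.0 - 146.203.127.255) does not contain 146.195.11.189
Longest matching prefix is /16 -> next hop BRANCH-A.

BRANCH-A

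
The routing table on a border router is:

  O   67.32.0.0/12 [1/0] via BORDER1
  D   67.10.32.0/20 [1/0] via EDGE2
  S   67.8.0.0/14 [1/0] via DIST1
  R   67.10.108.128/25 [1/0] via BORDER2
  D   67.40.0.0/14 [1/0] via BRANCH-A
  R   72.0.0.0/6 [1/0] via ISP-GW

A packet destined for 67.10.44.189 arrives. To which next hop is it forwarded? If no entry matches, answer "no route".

Routes whose prefix contains 67.10.44.189:
  67.8.0.0/14 (67.8.0.0 - 67.11.255.255) -> DIST1
  67.10.32.0/20 (67.10.32.0 - 67.10.47.255) -> EDGE2
More-specific entries that do NOT match:
  67.10.108.128/25 (67.10.108.128 - 67.10.108.255) does not contain 67.10.44.189
Longest matching prefix is /20 -> next hop EDGE2.

EDGE2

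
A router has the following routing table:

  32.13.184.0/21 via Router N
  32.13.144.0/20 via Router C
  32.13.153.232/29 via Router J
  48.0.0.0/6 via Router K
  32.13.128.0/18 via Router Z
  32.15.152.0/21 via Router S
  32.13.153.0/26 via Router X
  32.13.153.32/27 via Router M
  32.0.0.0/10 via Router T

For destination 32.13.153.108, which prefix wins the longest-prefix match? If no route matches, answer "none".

32.13.144.0/20

Entries matching 32.13.153.108:
  32.0.0.0/10 (32.0.0.0 - 32.63.255.255)
  32.13.128.0/18 (32.13.128.0 - 32.13.191.255)
  32.13.144.0/20 (32.13.144.0 - 32.13.159.255)
Most specific is 32.13.144.0/20.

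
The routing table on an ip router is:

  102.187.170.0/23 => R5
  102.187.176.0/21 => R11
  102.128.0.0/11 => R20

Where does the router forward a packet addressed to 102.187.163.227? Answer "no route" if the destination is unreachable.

no route

No entry's prefix contains 102.187.163.227; there is no default route.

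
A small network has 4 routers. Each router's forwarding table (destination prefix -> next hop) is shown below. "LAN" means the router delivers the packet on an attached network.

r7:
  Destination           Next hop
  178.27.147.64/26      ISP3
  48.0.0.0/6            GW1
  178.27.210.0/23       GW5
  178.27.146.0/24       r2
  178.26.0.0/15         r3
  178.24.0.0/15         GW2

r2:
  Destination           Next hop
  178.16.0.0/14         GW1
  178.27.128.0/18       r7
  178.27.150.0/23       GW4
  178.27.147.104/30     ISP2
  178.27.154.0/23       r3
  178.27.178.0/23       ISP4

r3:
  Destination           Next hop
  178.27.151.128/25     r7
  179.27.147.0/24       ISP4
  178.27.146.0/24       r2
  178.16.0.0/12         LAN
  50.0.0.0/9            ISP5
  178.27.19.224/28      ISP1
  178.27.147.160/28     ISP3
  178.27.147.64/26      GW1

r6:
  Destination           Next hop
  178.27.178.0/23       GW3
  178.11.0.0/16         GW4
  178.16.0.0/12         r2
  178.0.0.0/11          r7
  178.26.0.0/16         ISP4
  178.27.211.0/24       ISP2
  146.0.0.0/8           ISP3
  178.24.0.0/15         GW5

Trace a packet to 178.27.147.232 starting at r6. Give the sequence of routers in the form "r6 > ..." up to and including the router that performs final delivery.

At r6: longest match for 178.27.147.232 is 178.16.0.0/12 -> r2
At r2: longest match for 178.27.147.232 is 178.27.128.0/18 -> r7
At r7: longest match for 178.27.147.232 is 178.26.0.0/15 -> r3
At r3: longest match for 178.27.147.232 is 178.16.0.0/12 -> LAN

r6 > r2 > r7 > r3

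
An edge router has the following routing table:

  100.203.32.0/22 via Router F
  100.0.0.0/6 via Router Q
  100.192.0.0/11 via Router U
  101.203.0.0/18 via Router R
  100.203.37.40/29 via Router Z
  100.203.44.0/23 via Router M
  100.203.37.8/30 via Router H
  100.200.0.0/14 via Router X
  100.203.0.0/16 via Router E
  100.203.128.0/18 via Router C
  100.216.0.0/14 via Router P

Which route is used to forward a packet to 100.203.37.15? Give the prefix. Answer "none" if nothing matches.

100.203.0.0/16

Entries matching 100.203.37.15:
  100.0.0.0/6 (100.0.0.0 - 103.255.255.255)
  100.192.0.0/11 (100.192.0.0 - 100.223.255.255)
  100.200.0.0/14 (100.200.0.0 - 100.203.255.255)
  100.203.0.0/16 (100.203.0.0 - 100.203.255.255)
Most specific is 100.203.0.0/16.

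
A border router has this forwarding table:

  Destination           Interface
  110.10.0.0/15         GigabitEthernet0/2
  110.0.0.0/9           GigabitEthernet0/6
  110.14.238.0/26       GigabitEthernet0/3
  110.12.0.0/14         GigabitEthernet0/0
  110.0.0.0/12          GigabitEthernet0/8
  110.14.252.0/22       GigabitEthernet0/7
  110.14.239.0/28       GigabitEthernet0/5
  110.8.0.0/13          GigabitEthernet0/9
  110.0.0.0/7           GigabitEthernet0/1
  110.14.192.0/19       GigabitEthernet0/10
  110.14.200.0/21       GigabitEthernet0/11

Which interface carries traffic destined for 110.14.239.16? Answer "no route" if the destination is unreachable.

GigabitEthernet0/0

Routes whose prefix contains 110.14.239.16:
  110.0.0.0/7 (110.0.0.0 - 111.255.255.255) -> GigabitEthernet0/1
  110.0.0.0/9 (110.0.0.0 - 110.127.255.255) -> GigabitEthernet0/6
  110.0.0.0/12 (110.0.0.0 - 110.15.255.255) -> GigabitEthernet0/8
  110.8.0.0/13 (110.8.0.0 - 110.15.255.255) -> GigabitEthernet0/9
  110.12.0.0/14 (110.12.0.0 - 110.15.255.255) -> GigabitEthernet0/0
More-specific entries that do NOT match:
  110.14.239.0/28 (110.14.239.0 - 110.14.239.15) does not contain 110.14.239.16
  110.14.238.0/26 (110.14.238.0 - 110.14.238.63) does not contain 110.14.239.16
  110.14.252.0/22 (110.14.252.0 - 110.14.255.255) does not contain 110.14.239.16
  110.14.200.0/21 (110.14.200.0 - 110.14.207.255) does not contain 110.14.239.16
  110.14.192.0/19 (110.14.192.0 - 110.14.223.255) does not contain 110.14.239.16
  110.10.0.0/15 (110.10.0.0 - 110.11.255.255) does not contain 110.14.239.16
Longest matching prefix is /14 -> interface GigabitEthernet0/0.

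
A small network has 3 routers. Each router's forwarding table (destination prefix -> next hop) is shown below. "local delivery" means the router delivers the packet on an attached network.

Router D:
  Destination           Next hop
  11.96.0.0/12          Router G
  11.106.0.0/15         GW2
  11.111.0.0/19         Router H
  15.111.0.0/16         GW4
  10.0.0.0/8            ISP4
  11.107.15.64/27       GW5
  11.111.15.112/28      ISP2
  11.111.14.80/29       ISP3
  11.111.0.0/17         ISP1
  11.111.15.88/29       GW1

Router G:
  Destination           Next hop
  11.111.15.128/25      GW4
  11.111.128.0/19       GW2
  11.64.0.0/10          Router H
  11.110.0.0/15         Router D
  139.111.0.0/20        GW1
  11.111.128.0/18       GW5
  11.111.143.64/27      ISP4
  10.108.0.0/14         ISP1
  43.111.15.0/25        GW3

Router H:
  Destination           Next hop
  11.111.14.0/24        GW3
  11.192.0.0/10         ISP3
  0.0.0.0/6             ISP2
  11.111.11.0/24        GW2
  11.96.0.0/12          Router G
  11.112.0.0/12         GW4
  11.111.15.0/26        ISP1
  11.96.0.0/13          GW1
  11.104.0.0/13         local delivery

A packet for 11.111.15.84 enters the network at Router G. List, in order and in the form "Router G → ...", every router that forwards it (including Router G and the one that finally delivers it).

At Router G: longest match for 11.111.15.84 is 11.110.0.0/15 -> Router D
At Router D: longest match for 11.111.15.84 is 11.111.0.0/19 -> Router H
At Router H: longest match for 11.111.15.84 is 11.104.0.0/13 -> local delivery

Router G → Router D → Router H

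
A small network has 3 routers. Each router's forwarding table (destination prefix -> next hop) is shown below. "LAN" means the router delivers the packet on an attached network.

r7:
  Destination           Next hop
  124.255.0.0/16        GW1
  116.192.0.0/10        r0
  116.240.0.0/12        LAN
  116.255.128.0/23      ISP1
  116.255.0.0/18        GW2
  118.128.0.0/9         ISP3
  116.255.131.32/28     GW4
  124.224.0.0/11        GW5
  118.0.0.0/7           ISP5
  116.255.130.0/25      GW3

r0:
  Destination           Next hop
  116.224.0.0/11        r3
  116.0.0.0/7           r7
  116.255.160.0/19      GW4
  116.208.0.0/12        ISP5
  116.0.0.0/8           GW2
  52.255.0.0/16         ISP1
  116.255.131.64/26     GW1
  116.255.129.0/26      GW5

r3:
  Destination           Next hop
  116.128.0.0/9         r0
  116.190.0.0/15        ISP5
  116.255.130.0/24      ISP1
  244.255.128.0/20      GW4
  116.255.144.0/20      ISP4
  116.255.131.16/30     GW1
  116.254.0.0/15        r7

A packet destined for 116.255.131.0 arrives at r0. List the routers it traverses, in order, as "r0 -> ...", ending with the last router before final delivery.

At r0: longest match for 116.255.131.0 is 116.224.0.0/11 -> r3
At r3: longest match for 116.255.131.0 is 116.254.0.0/15 -> r7
At r7: longest match for 116.255.131.0 is 116.240.0.0/12 -> LAN

r0 -> r3 -> r7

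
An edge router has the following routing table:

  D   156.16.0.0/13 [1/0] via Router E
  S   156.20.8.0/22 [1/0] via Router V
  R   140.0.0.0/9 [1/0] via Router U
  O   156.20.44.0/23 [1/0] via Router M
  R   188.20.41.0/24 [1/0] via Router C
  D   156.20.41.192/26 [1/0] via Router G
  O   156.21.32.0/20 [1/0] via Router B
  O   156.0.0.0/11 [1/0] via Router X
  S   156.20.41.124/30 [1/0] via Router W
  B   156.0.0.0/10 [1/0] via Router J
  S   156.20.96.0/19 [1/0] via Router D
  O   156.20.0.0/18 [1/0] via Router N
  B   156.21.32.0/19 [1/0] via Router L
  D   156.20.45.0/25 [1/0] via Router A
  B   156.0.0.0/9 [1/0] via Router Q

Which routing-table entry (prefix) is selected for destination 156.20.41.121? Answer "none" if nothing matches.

Entries matching 156.20.41.121:
  156.0.0.0/9 (156.0.0.0 - 156.127.255.255)
  156.0.0.0/10 (156.0.0.0 - 156.63.255.255)
  156.0.0.0/11 (156.0.0.0 - 156.31.255.255)
  156.16.0.0/13 (156.16.0.0 - 156.23.255.255)
  156.20.0.0/18 (156.20.0.0 - 156.20.63.255)
Most specific is 156.20.0.0/18.

156.20.0.0/18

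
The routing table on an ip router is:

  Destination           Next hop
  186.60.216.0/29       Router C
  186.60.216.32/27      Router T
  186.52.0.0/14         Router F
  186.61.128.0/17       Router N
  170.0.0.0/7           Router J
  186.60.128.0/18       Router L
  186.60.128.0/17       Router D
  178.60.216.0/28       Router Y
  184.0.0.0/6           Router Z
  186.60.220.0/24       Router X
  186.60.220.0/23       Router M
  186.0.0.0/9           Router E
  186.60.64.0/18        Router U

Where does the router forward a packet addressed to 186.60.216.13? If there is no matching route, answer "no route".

Routes whose prefix contains 186.60.216.13:
  184.0.0.0/6 (184.0.0.0 - 187.255.255.255) -> Router Z
  186.0.0.0/9 (186.0.0.0 - 186.127.255.255) -> Router E
  186.60.128.0/17 (186.60.128.0 - 186.60.255.255) -> Router D
More-specific entries that do NOT match:
  186.60.216.0/29 (186.60.216.0 - 186.60.216.7) does not contain 186.60.216.13
  178.60.216.0/28 (178.60.216.0 - 178.60.216.15) does not contain 186.60.216.13
  186.60.216.32/27 (186.60.216.32 - 186.60.216.63) does not contain 186.60.216.13
  186.60.220.0/24 (186.60.220.0 - 186.60.220.255) does not contain 186.60.216.13
  186.60.220.0/23 (186.60.220.0 - 186.60.221.255) does not contain 186.60.216.13
  186.60.128.0/18 (186.60.128.0 - 186.60.191.255) does not contain 186.60.216.13
  186.60.64.0/18 (186.60.64.0 - 186.60.127.255) does not contain 186.60.216.13
Longest matching prefix is /17 -> next hop Router D.

Router D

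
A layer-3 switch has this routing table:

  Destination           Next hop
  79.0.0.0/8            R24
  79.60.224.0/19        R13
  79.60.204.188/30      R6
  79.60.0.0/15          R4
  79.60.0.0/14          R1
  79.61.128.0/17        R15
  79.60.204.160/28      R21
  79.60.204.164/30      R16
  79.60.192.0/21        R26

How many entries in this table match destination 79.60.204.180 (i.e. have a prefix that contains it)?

Prefixes containing 79.60.204.180:
  79.0.0.0/8 (79.0.0.0 - 79.255.255.255)
  79.60.0.0/14 (79.60.0.0 - 79.63.255.255)
  79.60.0.0/15 (79.60.0.0 - 79.61.255.255)
Total matching entries: 3.

3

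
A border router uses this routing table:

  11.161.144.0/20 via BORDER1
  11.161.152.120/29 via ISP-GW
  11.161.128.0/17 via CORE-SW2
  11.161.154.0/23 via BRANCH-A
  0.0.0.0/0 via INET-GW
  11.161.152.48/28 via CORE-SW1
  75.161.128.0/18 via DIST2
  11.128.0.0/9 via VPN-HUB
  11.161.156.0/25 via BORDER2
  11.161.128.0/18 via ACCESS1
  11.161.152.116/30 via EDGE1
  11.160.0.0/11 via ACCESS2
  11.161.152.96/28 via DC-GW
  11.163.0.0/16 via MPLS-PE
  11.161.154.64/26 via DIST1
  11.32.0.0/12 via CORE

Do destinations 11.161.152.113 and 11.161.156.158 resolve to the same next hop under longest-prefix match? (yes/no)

11.161.152.113: longest match 11.161.144.0/20 -> BORDER1
11.161.156.158: longest match 11.161.144.0/20 -> BORDER1

yes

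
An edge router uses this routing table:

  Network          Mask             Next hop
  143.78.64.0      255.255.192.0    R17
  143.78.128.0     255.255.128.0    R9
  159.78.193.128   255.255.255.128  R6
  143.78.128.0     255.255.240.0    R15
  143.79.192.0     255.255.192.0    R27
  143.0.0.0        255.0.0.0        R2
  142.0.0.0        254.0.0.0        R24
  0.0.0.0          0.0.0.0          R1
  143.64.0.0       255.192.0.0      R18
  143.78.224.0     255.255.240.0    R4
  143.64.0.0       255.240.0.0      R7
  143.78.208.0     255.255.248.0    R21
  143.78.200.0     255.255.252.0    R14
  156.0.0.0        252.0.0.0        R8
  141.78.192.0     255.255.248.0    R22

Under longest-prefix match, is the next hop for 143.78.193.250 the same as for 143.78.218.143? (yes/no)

143.78.193.250: longest match 143.78.128.0/17 -> R9
143.78.218.143: longest match 143.78.128.0/17 -> R9

yes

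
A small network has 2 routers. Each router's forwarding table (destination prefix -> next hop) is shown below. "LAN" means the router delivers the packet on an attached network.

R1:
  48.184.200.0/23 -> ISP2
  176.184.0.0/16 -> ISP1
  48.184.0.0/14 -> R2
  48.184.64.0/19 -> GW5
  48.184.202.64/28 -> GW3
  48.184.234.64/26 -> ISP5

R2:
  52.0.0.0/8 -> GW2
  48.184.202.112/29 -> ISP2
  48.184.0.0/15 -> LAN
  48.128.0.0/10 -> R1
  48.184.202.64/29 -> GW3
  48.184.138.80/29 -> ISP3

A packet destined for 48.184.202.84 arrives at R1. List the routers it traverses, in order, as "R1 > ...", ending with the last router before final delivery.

R1 > R2

At R1: longest match for 48.184.202.84 is 48.184.0.0/14 -> R2
At R2: longest match for 48.184.202.84 is 48.184.0.0/15 -> LAN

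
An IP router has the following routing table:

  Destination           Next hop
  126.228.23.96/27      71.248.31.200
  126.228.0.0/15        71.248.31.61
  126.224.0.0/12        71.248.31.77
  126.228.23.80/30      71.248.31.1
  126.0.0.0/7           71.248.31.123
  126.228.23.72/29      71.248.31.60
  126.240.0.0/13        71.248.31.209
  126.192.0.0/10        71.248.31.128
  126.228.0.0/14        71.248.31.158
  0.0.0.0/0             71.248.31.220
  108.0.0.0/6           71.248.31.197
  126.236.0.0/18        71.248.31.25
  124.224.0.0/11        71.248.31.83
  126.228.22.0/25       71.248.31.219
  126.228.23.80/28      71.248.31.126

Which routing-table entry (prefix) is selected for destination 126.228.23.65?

126.228.0.0/15

Entries matching 126.228.23.65:
  0.0.0.0/0 (default, matches everything)
  126.0.0.0/7 (126.0.0.0 - 127.255.255.255)
  126.192.0.0/10 (126.192.0.0 - 126.255.255.255)
  126.224.0.0/12 (126.224.0.0 - 126.239.255.255)
  126.228.0.0/14 (126.228.0.0 - 126.231.255.255)
  126.228.0.0/15 (126.228.0.0 - 126.229.255.255)
Most specific is 126.228.0.0/15.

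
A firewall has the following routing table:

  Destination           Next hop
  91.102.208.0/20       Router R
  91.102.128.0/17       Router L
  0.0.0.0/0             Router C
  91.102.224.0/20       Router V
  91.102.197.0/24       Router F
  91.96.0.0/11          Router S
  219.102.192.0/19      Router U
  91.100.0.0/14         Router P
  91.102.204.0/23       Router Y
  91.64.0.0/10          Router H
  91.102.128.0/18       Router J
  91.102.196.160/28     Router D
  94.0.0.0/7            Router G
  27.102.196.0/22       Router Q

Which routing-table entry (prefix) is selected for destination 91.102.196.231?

91.102.128.0/17

Entries matching 91.102.196.231:
  0.0.0.0/0 (default, matches everything)
  91.64.0.0/10 (91.64.0.0 - 91.127.255.255)
  91.96.0.0/11 (91.96.0.0 - 91.127.255.255)
  91.100.0.0/14 (91.100.0.0 - 91.103.255.255)
  91.102.128.0/17 (91.102.128.0 - 91.102.255.255)
Most specific is 91.102.128.0/17.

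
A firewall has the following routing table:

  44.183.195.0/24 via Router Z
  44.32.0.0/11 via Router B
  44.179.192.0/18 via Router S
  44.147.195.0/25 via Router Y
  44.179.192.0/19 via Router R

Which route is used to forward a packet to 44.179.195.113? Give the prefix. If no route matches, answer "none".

44.179.192.0/19

Entries matching 44.179.195.113:
  44.179.192.0/18 (44.179.192.0 - 44.179.255.255)
  44.179.192.0/19 (44.179.192.0 - 44.179.223.255)
Most specific is 44.179.192.0/19.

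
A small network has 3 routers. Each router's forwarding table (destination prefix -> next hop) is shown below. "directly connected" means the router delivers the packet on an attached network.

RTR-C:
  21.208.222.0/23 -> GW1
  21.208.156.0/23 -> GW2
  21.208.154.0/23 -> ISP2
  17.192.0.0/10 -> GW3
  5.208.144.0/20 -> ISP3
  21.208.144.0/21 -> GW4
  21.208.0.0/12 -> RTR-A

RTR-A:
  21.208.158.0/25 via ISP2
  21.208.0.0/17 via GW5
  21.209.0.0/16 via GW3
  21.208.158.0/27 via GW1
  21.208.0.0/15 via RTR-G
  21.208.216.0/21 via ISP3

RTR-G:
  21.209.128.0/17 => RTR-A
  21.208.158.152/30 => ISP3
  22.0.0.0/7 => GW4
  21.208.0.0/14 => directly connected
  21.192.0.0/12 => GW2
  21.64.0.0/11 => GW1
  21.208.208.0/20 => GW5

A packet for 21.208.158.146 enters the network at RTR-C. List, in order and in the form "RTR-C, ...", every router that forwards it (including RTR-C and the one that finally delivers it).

At RTR-C: longest match for 21.208.158.146 is 21.208.0.0/12 -> RTR-A
At RTR-A: longest match for 21.208.158.146 is 21.208.0.0/15 -> RTR-G
At RTR-G: longest match for 21.208.158.146 is 21.208.0.0/14 -> directly connected

RTR-C, RTR-A, RTR-G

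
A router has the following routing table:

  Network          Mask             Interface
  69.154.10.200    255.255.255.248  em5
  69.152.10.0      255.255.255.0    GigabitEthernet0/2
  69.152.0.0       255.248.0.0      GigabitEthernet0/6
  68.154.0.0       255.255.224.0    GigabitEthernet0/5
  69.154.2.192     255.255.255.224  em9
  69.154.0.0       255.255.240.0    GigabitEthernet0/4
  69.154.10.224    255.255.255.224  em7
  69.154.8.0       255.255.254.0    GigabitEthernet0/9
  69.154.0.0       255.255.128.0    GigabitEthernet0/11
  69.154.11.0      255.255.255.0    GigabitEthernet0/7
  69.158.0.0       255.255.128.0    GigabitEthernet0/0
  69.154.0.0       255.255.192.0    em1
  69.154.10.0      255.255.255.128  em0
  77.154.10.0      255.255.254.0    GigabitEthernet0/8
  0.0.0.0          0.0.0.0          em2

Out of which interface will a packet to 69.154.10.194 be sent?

Routes whose prefix contains 69.154.10.194:
  0.0.0.0/0 (default, matches everything) -> em2
  69.152.0.0/13 (69.152.0.0 - 69.159.255.255) -> GigabitEthernet0/6
  69.154.0.0/17 (69.154.0.0 - 69.154.127.255) -> GigabitEthernet0/11
  69.154.0.0/18 (69.154.0.0 - 69.154.63.255) -> em1
  69.154.0.0/20 (69.154.0.0 - 69.154.15.255) -> GigabitEthernet0/4
More-specific entries that do NOT match:
  69.154.10.200/29 (69.154.10.200 - 69.154.10.207) does not contain 69.154.10.194
  69.154.2.192/27 (69.154.2.192 - 69.154.2.223) does not contain 69.154.10.194
  69.154.10.224/27 (69.154.10.224 - 69.154.10.255) does not contain 69.154.10.194
  69.154.10.0/25 (69.154.10.0 - 69.154.10.127) does not contain 69.154.10.194
  69.152.10.0/24 (69.152.10.0 - 69.152.10.255) does not contain 69.154.10.194
  69.154.11.0/24 (69.154.11.0 - 69.154.11.255) does not contain 69.154.10.194
  69.154.8.0/23 (69.154.8.0 - 69.154.9.255) does not contain 69.154.10.194
  77.154.10.0/23 (77.154.10.0 - 77.154.11.255) does not contain 69.154.10.194
Longest matching prefix is /20 -> interface GigabitEthernet0/4.

GigabitEthernet0/4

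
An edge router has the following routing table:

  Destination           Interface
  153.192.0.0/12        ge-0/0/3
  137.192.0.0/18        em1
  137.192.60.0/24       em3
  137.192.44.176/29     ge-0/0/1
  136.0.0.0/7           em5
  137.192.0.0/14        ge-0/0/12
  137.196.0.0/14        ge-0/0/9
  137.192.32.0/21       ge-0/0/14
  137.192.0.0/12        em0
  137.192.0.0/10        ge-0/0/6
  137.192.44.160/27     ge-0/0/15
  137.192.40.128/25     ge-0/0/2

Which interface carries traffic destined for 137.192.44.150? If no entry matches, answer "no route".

em1

Routes whose prefix contains 137.192.44.150:
  136.0.0.0/7 (136.0.0.0 - 137.255.255.255) -> em5
  137.192.0.0/10 (137.192.0.0 - 137.255.255.255) -> ge-0/0/6
  137.192.0.0/12 (137.192.0.0 - 137.207.255.255) -> em0
  137.192.0.0/14 (137.192.0.0 - 137.195.255.255) -> ge-0/0/12
  137.192.0.0/18 (137.192.0.0 - 137.192.63.255) -> em1
More-specific entries that do NOT match:
  137.192.44.176/29 (137.192.44.176 - 137.192.44.183) does not contain 137.192.44.150
  137.192.44.160/27 (137.192.44.160 - 137.192.44.191) does not contain 137.192.44.150
  137.192.40.128/25 (137.192.40.128 - 137.192.40.255) does not contain 137.192.44.150
  137.192.60.0/24 (137.192.60.0 - 137.192.60.255) does not contain 137.192.44.150
  137.192.32.0/21 (137.192.32.0 - 137.192.39.255) does not contain 137.192.44.150
Longest matching prefix is /18 -> interface em1.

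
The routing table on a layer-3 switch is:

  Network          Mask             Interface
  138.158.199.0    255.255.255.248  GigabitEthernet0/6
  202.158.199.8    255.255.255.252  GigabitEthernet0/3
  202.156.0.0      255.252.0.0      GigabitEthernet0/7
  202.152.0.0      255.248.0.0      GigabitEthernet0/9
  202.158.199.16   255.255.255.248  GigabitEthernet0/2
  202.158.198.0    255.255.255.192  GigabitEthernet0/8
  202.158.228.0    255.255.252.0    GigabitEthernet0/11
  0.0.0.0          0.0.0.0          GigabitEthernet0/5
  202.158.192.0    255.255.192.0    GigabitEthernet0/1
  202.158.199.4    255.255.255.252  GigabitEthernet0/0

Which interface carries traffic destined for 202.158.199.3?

Routes whose prefix contains 202.158.199.3:
  0.0.0.0/0 (default, matches everything) -> GigabitEthernet0/5
  202.152.0.0/13 (202.152.0.0 - 202.159.255.255) -> GigabitEthernet0/9
  202.156.0.0/14 (202.156.0.0 - 202.159.255.255) -> GigabitEthernet0/7
  202.158.192.0/18 (202.158.192.0 - 202.158.255.255) -> GigabitEthernet0/1
More-specific entries that do NOT match:
  202.158.199.8/30 (202.158.199.8 - 202.158.199.11) does not contain 202.158.199.3
  202.158.199.4/30 (202.158.199.4 - 202.158.199.7) does not contain 202.158.199.3
  138.158.199.0/29 (138.158.199.0 - 138.158.199.7) does not contain 202.158.199.3
  202.158.199.16/29 (202.158.199.16 - 202.158.199.23) does not contain 202.158.199.3
  202.158.198.0/26 (202.158.198.0 - 202.158.198.63) does not contain 202.158.199.3
  202.158.228.0/22 (202.158.228.0 - 202.158.231.255) does not contain 202.158.199.3
Longest matching prefix is /18 -> interface GigabitEthernet0/1.

GigabitEthernet0/1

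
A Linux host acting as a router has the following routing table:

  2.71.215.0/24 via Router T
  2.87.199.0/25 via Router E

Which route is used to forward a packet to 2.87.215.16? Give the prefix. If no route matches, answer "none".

none

2.87.215.16 is outside every listed prefix and there is no default route.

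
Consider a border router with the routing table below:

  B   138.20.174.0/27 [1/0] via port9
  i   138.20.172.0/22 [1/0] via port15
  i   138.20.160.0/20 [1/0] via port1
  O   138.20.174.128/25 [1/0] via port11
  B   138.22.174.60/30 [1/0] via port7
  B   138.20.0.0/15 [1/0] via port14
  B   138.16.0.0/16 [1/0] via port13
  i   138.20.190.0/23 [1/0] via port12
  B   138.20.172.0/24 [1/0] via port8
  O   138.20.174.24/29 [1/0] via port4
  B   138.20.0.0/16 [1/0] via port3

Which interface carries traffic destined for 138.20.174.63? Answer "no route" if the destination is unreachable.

port15

Routes whose prefix contains 138.20.174.63:
  138.20.0.0/15 (138.20.0.0 - 138.21.255.255) -> port14
  138.20.0.0/16 (138.20.0.0 - 138.20.255.255) -> port3
  138.20.160.0/20 (138.20.160.0 - 138.20.175.255) -> port1
  138.20.172.0/22 (138.20.172.0 - 138.20.175.255) -> port15
More-specific entries that do NOT match:
  138.22.174.60/30 (138.22.174.60 - 138.22.174.63) does not contain 138.20.174.63
  138.20.174.24/29 (138.20.174.24 - 138.20.174.31) does not contain 138.20.174.63
  138.20.174.0/27 (138.20.174.0 - 138.20.174.31) does not contain 138.20.174.63
  138.20.174.128/25 (138.20.174.128 - 138.20.174.255) does not contain 138.20.174.63
  138.20.172.0/24 (138.20.172.0 - 138.20.172.255) does not contain 138.20.174.63
  138.20.190.0/23 (138.20.190.0 - 138.20.191.255) does not contain 138.20.174.63
Longest matching prefix is /22 -> interface port15.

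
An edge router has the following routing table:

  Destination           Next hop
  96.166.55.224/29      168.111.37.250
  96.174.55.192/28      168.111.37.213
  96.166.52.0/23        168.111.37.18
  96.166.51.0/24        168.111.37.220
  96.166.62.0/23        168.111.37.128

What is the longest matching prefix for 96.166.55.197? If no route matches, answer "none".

96.166.55.197 is outside every listed prefix and there is no default route.

none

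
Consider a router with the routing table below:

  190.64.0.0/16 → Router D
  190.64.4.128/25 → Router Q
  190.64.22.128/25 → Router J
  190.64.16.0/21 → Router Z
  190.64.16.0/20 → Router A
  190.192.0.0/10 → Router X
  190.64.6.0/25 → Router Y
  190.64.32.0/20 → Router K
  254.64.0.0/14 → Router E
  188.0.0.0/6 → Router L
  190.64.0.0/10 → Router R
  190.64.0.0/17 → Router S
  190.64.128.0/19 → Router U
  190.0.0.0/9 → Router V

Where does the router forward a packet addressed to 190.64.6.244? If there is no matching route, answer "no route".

Routes whose prefix contains 190.64.6.244:
  188.0.0.0/6 (188.0.0.0 - 191.255.255.255) -> Router L
  190.0.0.0/9 (190.0.0.0 - 190.127.255.255) -> Router V
  190.64.0.0/10 (190.64.0.0 - 190.127.255.255) -> Router R
  190.64.0.0/16 (190.64.0.0 - 190.64.255.255) -> Router D
  190.64.0.0/17 (190.64.0.0 - 190.64.127.255) -> Router S
More-specific entries that do NOT match:
  190.64.4.128/25 (190.64.4.128 - 190.64.4.255) does not contain 190.64.6.244
  190.64.22.128/25 (190.64.22.128 - 190.64.22.255) does not contain 190.64.6.244
  190.64.6.0/25 (190.64.6.0 - 190.64.6.127) does not contain 190.64.6.244
  190.64.16.0/21 (190.64.16.0 - 190.64.23.255) does not contain 190.64.6.244
  190.64.16.0/20 (190.64.16.0 - 190.64.31.255) does not contain 190.64.6.244
  190.64.32.0/20 (190.64.32.0 - 190.64.47.255) does not contain 190.64.6.244
  190.64.128.0/19 (190.64.128.0 - 190.64.159.255) does not contain 190.64.6.244
Longest matching prefix is /17 -> next hop Router S.

Router S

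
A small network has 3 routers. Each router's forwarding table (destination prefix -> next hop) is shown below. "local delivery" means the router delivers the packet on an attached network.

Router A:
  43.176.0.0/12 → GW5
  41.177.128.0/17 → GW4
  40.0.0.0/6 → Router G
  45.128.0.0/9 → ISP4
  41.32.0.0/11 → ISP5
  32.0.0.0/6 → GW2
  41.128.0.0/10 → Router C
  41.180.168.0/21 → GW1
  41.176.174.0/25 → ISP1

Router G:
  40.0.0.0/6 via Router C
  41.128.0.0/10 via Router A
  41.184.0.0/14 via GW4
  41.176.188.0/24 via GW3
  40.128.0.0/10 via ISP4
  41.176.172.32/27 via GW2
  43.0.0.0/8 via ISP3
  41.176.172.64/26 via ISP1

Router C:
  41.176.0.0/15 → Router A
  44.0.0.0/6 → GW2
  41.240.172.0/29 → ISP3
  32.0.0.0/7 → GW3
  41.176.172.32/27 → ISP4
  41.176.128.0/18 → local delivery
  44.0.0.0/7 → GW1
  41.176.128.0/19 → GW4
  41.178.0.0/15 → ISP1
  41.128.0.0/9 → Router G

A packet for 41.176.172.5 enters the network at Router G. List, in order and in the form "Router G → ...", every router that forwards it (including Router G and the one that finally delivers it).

Router G → Router A → Router C

At Router G: longest match for 41.176.172.5 is 41.128.0.0/10 -> Router A
At Router A: longest match for 41.176.172.5 is 41.128.0.0/10 -> Router C
At Router C: longest match for 41.176.172.5 is 41.176.128.0/18 -> local delivery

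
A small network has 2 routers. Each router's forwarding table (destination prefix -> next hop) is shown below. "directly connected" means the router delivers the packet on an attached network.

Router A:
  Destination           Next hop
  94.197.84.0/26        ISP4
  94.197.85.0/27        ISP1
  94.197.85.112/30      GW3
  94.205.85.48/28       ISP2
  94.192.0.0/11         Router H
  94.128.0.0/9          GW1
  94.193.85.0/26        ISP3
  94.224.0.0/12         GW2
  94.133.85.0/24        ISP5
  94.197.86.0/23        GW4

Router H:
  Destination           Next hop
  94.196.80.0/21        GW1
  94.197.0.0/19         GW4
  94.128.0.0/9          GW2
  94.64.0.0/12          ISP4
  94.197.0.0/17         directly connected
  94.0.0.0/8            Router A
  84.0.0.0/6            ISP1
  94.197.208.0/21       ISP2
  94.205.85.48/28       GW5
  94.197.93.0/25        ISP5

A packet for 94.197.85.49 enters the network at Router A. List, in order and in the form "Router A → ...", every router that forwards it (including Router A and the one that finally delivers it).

Router A → Router H

At Router A: longest match for 94.197.85.49 is 94.192.0.0/11 -> Router H
At Router H: longest match for 94.197.85.49 is 94.197.0.0/17 -> directly connected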